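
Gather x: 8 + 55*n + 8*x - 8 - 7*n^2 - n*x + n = -7*n^2 + 56*n + x*(8 - n)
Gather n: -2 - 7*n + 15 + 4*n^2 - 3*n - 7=4*n^2 - 10*n + 6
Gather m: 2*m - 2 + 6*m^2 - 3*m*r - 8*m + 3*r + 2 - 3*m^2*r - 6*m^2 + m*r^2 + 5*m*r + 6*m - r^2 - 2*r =-3*m^2*r + m*(r^2 + 2*r) - r^2 + r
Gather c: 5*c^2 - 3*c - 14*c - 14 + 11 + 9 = 5*c^2 - 17*c + 6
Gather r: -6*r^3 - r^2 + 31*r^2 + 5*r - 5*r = -6*r^3 + 30*r^2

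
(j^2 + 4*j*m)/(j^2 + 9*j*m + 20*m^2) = j/(j + 5*m)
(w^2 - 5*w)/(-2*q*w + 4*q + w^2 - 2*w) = w*(5 - w)/(2*q*w - 4*q - w^2 + 2*w)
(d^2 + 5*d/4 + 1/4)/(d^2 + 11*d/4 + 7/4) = (4*d + 1)/(4*d + 7)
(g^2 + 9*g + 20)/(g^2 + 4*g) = (g + 5)/g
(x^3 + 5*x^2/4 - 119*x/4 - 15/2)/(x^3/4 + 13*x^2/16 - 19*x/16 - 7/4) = 4*(4*x^3 + 5*x^2 - 119*x - 30)/(4*x^3 + 13*x^2 - 19*x - 28)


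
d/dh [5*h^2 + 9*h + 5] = 10*h + 9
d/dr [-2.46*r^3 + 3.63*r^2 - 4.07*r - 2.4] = -7.38*r^2 + 7.26*r - 4.07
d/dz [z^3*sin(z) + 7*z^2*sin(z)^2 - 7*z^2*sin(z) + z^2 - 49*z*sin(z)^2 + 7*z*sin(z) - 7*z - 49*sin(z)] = z^3*cos(z) + 3*z^2*sin(z) + 7*z^2*sin(2*z) - 7*z^2*cos(z) + 14*z*sin(z)^2 - 14*z*sin(z) - 49*z*sin(2*z) + 7*z*cos(z) + 2*z - 49*sin(z)^2 + 7*sin(z) - 49*cos(z) - 7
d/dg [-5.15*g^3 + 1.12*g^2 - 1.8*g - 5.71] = -15.45*g^2 + 2.24*g - 1.8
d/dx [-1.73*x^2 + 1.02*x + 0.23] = 1.02 - 3.46*x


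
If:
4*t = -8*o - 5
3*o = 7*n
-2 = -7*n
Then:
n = 2/7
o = 2/3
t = -31/12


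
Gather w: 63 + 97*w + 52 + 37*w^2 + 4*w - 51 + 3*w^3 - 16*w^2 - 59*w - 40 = 3*w^3 + 21*w^2 + 42*w + 24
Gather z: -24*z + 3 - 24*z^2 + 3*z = -24*z^2 - 21*z + 3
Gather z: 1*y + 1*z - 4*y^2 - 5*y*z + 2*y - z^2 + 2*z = -4*y^2 + 3*y - z^2 + z*(3 - 5*y)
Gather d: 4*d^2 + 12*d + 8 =4*d^2 + 12*d + 8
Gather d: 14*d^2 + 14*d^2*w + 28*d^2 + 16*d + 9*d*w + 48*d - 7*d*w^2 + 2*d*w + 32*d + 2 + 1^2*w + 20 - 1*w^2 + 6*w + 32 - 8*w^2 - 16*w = d^2*(14*w + 42) + d*(-7*w^2 + 11*w + 96) - 9*w^2 - 9*w + 54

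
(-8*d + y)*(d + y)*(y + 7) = -8*d^2*y - 56*d^2 - 7*d*y^2 - 49*d*y + y^3 + 7*y^2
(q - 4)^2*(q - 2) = q^3 - 10*q^2 + 32*q - 32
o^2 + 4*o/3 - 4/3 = (o - 2/3)*(o + 2)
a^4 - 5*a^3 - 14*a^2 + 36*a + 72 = (a - 6)*(a - 3)*(a + 2)^2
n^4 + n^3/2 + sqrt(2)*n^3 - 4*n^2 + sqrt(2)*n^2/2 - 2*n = n*(n + 1/2)*(n - sqrt(2))*(n + 2*sqrt(2))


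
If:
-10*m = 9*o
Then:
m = -9*o/10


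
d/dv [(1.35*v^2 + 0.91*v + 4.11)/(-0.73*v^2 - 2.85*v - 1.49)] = (-3.1832*v^2 + 1.9776*v + 10.3576)/(0.5329*v^4 + 4.161*v^3 + 10.2979*v^2 + 8.493*v + 2.2201)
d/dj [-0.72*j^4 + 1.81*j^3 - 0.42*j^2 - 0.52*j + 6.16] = -2.88*j^3 + 5.43*j^2 - 0.84*j - 0.52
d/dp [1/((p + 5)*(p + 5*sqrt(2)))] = -(2*p + 5 + 5*sqrt(2))/((p + 5)^2*(p + 5*sqrt(2))^2)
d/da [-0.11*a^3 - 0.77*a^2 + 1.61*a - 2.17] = -0.33*a^2 - 1.54*a + 1.61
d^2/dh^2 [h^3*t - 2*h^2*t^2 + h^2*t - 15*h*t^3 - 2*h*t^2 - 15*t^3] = 2*t*(3*h - 2*t + 1)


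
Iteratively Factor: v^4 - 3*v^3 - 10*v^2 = (v + 2)*(v^3 - 5*v^2) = (v - 5)*(v + 2)*(v^2) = v*(v - 5)*(v + 2)*(v)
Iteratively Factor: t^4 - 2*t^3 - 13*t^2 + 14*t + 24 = (t - 4)*(t^3 + 2*t^2 - 5*t - 6) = (t - 4)*(t + 1)*(t^2 + t - 6) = (t - 4)*(t + 1)*(t + 3)*(t - 2)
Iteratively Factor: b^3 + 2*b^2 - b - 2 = (b - 1)*(b^2 + 3*b + 2) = (b - 1)*(b + 1)*(b + 2)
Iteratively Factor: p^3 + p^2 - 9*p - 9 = (p + 1)*(p^2 - 9) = (p + 1)*(p + 3)*(p - 3)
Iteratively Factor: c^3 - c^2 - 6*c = (c - 3)*(c^2 + 2*c) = c*(c - 3)*(c + 2)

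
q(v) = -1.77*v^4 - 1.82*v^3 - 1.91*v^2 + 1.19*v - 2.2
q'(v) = -7.08*v^3 - 5.46*v^2 - 3.82*v + 1.19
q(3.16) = -251.43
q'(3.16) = -288.81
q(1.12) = -8.61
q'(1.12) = -19.88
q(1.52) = -20.64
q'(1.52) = -42.09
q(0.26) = -2.06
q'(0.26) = -0.30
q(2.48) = -105.71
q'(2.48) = -149.86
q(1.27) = -12.10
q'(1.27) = -26.97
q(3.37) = -317.83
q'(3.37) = -344.66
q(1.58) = -23.30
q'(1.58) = -46.40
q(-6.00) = -1978.90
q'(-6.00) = 1356.83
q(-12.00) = -33849.28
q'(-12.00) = 11495.03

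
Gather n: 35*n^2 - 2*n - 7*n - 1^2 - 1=35*n^2 - 9*n - 2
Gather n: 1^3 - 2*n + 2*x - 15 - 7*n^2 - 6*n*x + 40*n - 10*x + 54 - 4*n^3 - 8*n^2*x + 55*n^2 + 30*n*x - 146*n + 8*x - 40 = -4*n^3 + n^2*(48 - 8*x) + n*(24*x - 108)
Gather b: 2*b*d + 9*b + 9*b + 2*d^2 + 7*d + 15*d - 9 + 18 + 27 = b*(2*d + 18) + 2*d^2 + 22*d + 36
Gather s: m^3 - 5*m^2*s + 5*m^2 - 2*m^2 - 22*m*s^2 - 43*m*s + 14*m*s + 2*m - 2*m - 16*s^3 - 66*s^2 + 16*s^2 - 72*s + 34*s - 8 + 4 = m^3 + 3*m^2 - 16*s^3 + s^2*(-22*m - 50) + s*(-5*m^2 - 29*m - 38) - 4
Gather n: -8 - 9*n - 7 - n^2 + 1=-n^2 - 9*n - 14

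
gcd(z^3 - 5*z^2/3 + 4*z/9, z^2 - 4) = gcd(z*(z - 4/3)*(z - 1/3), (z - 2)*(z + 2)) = 1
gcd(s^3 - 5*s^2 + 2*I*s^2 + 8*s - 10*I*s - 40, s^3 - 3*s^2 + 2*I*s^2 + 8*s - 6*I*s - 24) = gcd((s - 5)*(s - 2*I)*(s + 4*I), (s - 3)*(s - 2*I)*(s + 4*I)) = s^2 + 2*I*s + 8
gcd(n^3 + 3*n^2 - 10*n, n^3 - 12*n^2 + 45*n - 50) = n - 2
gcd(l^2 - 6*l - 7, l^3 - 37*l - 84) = l - 7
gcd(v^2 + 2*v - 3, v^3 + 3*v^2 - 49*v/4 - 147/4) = v + 3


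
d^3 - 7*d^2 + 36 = (d - 6)*(d - 3)*(d + 2)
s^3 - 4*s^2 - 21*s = s*(s - 7)*(s + 3)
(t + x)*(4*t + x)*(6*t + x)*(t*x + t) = 24*t^4*x + 24*t^4 + 34*t^3*x^2 + 34*t^3*x + 11*t^2*x^3 + 11*t^2*x^2 + t*x^4 + t*x^3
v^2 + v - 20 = (v - 4)*(v + 5)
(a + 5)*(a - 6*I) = a^2 + 5*a - 6*I*a - 30*I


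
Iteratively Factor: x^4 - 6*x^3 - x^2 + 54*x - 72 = (x - 2)*(x^3 - 4*x^2 - 9*x + 36) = (x - 4)*(x - 2)*(x^2 - 9) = (x - 4)*(x - 2)*(x + 3)*(x - 3)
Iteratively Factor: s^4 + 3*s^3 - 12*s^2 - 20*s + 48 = (s - 2)*(s^3 + 5*s^2 - 2*s - 24) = (s - 2)*(s + 3)*(s^2 + 2*s - 8) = (s - 2)^2*(s + 3)*(s + 4)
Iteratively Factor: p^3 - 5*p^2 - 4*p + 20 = (p - 2)*(p^2 - 3*p - 10) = (p - 2)*(p + 2)*(p - 5)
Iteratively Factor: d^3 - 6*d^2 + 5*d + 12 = (d - 3)*(d^2 - 3*d - 4) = (d - 3)*(d + 1)*(d - 4)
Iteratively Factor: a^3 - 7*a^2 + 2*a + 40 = (a - 5)*(a^2 - 2*a - 8) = (a - 5)*(a + 2)*(a - 4)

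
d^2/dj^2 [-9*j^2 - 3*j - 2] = -18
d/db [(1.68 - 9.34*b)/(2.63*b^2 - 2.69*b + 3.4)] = (24.5642*b^2 - 8.8368*b - 27.2368)/(6.9169*b^4 - 14.1494*b^3 + 25.1201*b^2 - 18.292*b + 11.56)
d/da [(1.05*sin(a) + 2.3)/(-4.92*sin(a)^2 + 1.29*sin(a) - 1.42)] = (5.166*sin(a)^2 + 22.632*sin(a) - 4.458)*cos(a)/(24.2064*sin(a)^4 - 12.6936*sin(a)^3 + 15.6369*sin(a)^2 - 3.6636*sin(a) + 2.0164)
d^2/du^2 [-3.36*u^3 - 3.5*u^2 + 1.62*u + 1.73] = -20.16*u - 7.0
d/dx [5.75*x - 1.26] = 5.75000000000000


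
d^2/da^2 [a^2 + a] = 2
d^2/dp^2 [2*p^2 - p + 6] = 4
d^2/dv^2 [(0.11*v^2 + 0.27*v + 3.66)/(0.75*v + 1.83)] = 4.113108/(0.421875*v^3 + 3.088125*v^2 + 7.535025*v + 6.128487)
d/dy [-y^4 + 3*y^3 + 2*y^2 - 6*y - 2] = -4*y^3 + 9*y^2 + 4*y - 6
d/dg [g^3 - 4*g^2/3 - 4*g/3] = 3*g^2 - 8*g/3 - 4/3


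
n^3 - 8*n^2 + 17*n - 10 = (n - 5)*(n - 2)*(n - 1)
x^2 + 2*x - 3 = (x - 1)*(x + 3)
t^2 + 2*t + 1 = (t + 1)^2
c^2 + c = c*(c + 1)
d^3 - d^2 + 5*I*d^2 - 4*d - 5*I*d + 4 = (d - 1)*(d + I)*(d + 4*I)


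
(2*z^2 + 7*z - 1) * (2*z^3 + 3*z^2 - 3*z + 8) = 4*z^5 + 20*z^4 + 13*z^3 - 8*z^2 + 59*z - 8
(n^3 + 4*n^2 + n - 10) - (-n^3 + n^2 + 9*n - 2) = 2*n^3 + 3*n^2 - 8*n - 8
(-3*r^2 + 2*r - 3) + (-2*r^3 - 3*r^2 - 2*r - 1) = -2*r^3 - 6*r^2 - 4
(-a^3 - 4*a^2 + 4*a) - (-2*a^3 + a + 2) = a^3 - 4*a^2 + 3*a - 2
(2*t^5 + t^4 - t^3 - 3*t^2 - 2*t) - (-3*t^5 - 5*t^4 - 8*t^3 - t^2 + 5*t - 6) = 5*t^5 + 6*t^4 + 7*t^3 - 2*t^2 - 7*t + 6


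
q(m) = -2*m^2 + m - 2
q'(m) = 1 - 4*m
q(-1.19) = -6.02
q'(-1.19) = 5.76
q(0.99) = -2.97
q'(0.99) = -2.96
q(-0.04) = -2.04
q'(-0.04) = 1.16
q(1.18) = -3.60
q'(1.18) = -3.72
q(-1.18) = -5.96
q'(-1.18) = 5.72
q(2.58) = -12.73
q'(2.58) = -9.32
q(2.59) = -12.83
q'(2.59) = -9.36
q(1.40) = -4.52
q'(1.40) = -4.60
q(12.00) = -278.00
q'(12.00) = -47.00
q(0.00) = -2.00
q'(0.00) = 1.00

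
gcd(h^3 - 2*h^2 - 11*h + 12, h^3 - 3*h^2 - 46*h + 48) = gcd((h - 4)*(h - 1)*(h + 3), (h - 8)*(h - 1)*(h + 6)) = h - 1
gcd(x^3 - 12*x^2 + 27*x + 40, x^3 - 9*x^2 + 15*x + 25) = x^2 - 4*x - 5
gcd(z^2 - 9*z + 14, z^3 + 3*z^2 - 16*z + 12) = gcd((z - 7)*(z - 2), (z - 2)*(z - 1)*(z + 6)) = z - 2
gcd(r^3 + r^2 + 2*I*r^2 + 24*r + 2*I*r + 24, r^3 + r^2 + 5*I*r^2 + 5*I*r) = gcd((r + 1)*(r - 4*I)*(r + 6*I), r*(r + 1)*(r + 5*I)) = r + 1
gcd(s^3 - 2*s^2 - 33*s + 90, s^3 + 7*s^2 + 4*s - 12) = s + 6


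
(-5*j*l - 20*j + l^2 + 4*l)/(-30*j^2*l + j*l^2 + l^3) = (l + 4)/(l*(6*j + l))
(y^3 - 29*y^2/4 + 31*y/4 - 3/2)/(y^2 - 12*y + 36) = (4*y^2 - 5*y + 1)/(4*(y - 6))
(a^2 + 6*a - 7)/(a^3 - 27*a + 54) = (a^2 + 6*a - 7)/(a^3 - 27*a + 54)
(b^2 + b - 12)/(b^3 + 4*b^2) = (b - 3)/b^2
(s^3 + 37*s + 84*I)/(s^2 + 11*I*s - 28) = (s^2 - 4*I*s + 21)/(s + 7*I)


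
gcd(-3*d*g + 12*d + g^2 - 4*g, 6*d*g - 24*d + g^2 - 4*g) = g - 4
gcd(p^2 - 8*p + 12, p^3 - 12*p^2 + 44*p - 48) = p^2 - 8*p + 12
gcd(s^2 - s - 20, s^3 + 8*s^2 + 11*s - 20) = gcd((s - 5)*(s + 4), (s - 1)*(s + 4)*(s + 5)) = s + 4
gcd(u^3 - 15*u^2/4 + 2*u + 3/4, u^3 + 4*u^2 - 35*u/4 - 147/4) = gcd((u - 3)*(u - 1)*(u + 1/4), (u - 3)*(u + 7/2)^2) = u - 3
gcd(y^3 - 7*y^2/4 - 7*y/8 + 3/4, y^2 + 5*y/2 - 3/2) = y - 1/2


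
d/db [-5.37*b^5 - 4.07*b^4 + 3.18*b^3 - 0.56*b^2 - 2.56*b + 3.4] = -26.85*b^4 - 16.28*b^3 + 9.54*b^2 - 1.12*b - 2.56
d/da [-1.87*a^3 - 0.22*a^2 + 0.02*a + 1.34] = -5.61*a^2 - 0.44*a + 0.02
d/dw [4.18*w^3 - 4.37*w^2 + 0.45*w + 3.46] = 12.54*w^2 - 8.74*w + 0.45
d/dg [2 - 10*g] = -10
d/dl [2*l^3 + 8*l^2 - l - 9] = 6*l^2 + 16*l - 1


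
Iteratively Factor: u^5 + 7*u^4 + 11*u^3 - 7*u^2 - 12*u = (u + 3)*(u^4 + 4*u^3 - u^2 - 4*u) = u*(u + 3)*(u^3 + 4*u^2 - u - 4) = u*(u + 1)*(u + 3)*(u^2 + 3*u - 4) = u*(u - 1)*(u + 1)*(u + 3)*(u + 4)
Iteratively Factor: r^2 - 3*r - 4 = (r - 4)*(r + 1)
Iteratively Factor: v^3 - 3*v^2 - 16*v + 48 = (v - 4)*(v^2 + v - 12) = (v - 4)*(v - 3)*(v + 4)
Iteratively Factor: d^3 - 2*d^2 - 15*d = (d + 3)*(d^2 - 5*d) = (d - 5)*(d + 3)*(d)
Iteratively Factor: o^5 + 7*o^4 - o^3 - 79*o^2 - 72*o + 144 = (o - 3)*(o^4 + 10*o^3 + 29*o^2 + 8*o - 48) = (o - 3)*(o + 3)*(o^3 + 7*o^2 + 8*o - 16) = (o - 3)*(o - 1)*(o + 3)*(o^2 + 8*o + 16) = (o - 3)*(o - 1)*(o + 3)*(o + 4)*(o + 4)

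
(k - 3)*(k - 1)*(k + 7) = k^3 + 3*k^2 - 25*k + 21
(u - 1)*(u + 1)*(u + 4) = u^3 + 4*u^2 - u - 4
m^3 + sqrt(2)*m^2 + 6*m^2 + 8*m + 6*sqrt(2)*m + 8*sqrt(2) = (m + 2)*(m + 4)*(m + sqrt(2))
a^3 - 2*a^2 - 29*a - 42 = (a - 7)*(a + 2)*(a + 3)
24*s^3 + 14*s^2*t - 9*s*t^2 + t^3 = (-6*s + t)*(-4*s + t)*(s + t)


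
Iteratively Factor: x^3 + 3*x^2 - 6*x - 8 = (x + 4)*(x^2 - x - 2) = (x - 2)*(x + 4)*(x + 1)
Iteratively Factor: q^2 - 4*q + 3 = (q - 1)*(q - 3)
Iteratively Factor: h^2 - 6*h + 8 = (h - 2)*(h - 4)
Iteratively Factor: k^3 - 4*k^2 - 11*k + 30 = (k - 2)*(k^2 - 2*k - 15) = (k - 2)*(k + 3)*(k - 5)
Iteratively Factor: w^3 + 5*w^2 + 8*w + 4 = (w + 2)*(w^2 + 3*w + 2) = (w + 1)*(w + 2)*(w + 2)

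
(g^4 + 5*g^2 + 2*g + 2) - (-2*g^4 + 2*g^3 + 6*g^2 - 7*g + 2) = 3*g^4 - 2*g^3 - g^2 + 9*g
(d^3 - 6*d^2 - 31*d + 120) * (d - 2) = d^4 - 8*d^3 - 19*d^2 + 182*d - 240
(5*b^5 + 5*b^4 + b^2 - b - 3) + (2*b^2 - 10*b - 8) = 5*b^5 + 5*b^4 + 3*b^2 - 11*b - 11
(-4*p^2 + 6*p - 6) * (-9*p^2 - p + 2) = 36*p^4 - 50*p^3 + 40*p^2 + 18*p - 12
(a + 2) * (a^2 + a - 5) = a^3 + 3*a^2 - 3*a - 10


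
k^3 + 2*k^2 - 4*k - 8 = (k - 2)*(k + 2)^2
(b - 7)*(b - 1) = b^2 - 8*b + 7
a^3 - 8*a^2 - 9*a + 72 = (a - 8)*(a - 3)*(a + 3)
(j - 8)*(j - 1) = j^2 - 9*j + 8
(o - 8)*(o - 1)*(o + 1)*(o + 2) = o^4 - 6*o^3 - 17*o^2 + 6*o + 16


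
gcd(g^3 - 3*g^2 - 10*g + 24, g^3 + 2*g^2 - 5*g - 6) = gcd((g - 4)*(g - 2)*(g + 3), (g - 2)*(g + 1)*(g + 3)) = g^2 + g - 6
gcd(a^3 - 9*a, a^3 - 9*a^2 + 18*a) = a^2 - 3*a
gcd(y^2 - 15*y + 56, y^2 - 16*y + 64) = y - 8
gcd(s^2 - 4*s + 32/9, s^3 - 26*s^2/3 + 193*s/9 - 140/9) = s - 4/3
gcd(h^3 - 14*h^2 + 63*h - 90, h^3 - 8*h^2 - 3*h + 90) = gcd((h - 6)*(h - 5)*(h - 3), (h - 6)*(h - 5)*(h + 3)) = h^2 - 11*h + 30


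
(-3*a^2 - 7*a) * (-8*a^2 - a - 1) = 24*a^4 + 59*a^3 + 10*a^2 + 7*a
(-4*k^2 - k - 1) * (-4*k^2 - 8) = 16*k^4 + 4*k^3 + 36*k^2 + 8*k + 8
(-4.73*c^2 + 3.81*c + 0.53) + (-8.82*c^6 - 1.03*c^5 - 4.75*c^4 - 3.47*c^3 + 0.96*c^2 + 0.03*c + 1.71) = -8.82*c^6 - 1.03*c^5 - 4.75*c^4 - 3.47*c^3 - 3.77*c^2 + 3.84*c + 2.24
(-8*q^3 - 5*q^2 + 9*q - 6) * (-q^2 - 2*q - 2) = 8*q^5 + 21*q^4 + 17*q^3 - 2*q^2 - 6*q + 12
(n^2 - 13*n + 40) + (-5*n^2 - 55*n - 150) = -4*n^2 - 68*n - 110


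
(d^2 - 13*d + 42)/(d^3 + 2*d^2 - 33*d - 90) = (d - 7)/(d^2 + 8*d + 15)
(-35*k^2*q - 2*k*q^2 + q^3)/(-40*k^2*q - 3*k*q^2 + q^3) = (-7*k + q)/(-8*k + q)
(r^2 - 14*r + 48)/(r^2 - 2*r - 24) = (r - 8)/(r + 4)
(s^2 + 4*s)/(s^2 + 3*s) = (s + 4)/(s + 3)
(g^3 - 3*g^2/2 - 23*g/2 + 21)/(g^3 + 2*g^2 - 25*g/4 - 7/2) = 2*(g - 3)/(2*g + 1)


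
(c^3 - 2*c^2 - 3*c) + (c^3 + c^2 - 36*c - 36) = 2*c^3 - c^2 - 39*c - 36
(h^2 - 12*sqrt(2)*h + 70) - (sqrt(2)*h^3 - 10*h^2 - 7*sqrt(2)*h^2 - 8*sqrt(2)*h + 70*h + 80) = -sqrt(2)*h^3 + 7*sqrt(2)*h^2 + 11*h^2 - 70*h - 4*sqrt(2)*h - 10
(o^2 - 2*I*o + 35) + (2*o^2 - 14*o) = 3*o^2 - 14*o - 2*I*o + 35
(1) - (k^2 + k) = -k^2 - k + 1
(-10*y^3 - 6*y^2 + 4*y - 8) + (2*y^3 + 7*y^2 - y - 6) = -8*y^3 + y^2 + 3*y - 14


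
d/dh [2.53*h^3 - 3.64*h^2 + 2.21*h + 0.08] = 7.59*h^2 - 7.28*h + 2.21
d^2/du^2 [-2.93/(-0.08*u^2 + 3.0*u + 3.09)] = (0.037504*u^2 - 1.4064*u - 2.93*(0.16*u - 3.0)*(0.32*u - 6.0) - 1.448592)/(-0.08*u^2 + 3.0*u + 3.09)^3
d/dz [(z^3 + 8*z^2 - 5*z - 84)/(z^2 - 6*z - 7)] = (z^4 - 12*z^3 - 64*z^2 + 56*z - 469)/(z^4 - 12*z^3 + 22*z^2 + 84*z + 49)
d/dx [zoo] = 0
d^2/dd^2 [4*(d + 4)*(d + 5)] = 8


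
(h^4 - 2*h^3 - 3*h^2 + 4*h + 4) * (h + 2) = h^5 - 7*h^3 - 2*h^2 + 12*h + 8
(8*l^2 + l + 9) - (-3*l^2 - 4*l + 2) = 11*l^2 + 5*l + 7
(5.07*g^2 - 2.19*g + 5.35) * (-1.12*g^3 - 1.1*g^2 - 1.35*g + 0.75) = -5.6784*g^5 - 3.1242*g^4 - 10.4275*g^3 + 0.874000000000001*g^2 - 8.865*g + 4.0125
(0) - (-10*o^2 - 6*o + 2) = 10*o^2 + 6*o - 2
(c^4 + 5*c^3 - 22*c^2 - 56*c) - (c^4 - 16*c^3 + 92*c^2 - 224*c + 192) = 21*c^3 - 114*c^2 + 168*c - 192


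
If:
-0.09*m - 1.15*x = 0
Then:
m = -12.7777777777778*x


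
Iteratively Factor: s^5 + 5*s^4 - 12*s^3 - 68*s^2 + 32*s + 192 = (s - 3)*(s^4 + 8*s^3 + 12*s^2 - 32*s - 64) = (s - 3)*(s - 2)*(s^3 + 10*s^2 + 32*s + 32) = (s - 3)*(s - 2)*(s + 4)*(s^2 + 6*s + 8) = (s - 3)*(s - 2)*(s + 4)^2*(s + 2)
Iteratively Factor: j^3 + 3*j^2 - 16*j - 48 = (j - 4)*(j^2 + 7*j + 12) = (j - 4)*(j + 3)*(j + 4)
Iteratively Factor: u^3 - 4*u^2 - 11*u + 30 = (u + 3)*(u^2 - 7*u + 10) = (u - 2)*(u + 3)*(u - 5)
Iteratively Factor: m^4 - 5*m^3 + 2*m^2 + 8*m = (m - 4)*(m^3 - m^2 - 2*m) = (m - 4)*(m - 2)*(m^2 + m) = m*(m - 4)*(m - 2)*(m + 1)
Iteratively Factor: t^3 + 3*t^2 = (t + 3)*(t^2) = t*(t + 3)*(t)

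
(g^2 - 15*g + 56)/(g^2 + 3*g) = (g^2 - 15*g + 56)/(g*(g + 3))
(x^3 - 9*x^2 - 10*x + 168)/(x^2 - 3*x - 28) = x - 6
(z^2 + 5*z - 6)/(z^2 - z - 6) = (-z^2 - 5*z + 6)/(-z^2 + z + 6)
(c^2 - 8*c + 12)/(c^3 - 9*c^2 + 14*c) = (c - 6)/(c*(c - 7))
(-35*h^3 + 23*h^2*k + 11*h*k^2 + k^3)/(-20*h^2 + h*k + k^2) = (7*h^2 - 6*h*k - k^2)/(4*h - k)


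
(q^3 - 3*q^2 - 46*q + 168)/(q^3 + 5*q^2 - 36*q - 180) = (q^2 + 3*q - 28)/(q^2 + 11*q + 30)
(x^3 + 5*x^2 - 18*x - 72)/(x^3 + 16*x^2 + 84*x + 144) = (x^2 - x - 12)/(x^2 + 10*x + 24)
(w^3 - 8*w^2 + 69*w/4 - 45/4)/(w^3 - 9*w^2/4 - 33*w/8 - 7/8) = 2*(-4*w^3 + 32*w^2 - 69*w + 45)/(-8*w^3 + 18*w^2 + 33*w + 7)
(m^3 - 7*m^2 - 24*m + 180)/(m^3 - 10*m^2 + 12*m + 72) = (m + 5)/(m + 2)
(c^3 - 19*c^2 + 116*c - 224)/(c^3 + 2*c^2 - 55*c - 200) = (c^2 - 11*c + 28)/(c^2 + 10*c + 25)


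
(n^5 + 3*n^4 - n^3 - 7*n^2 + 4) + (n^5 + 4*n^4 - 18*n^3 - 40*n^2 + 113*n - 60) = 2*n^5 + 7*n^4 - 19*n^3 - 47*n^2 + 113*n - 56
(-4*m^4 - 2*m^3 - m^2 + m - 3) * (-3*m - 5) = 12*m^5 + 26*m^4 + 13*m^3 + 2*m^2 + 4*m + 15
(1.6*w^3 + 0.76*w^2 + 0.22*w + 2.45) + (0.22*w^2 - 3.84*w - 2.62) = 1.6*w^3 + 0.98*w^2 - 3.62*w - 0.17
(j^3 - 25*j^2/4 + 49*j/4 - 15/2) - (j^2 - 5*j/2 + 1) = j^3 - 29*j^2/4 + 59*j/4 - 17/2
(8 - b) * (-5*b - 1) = 5*b^2 - 39*b - 8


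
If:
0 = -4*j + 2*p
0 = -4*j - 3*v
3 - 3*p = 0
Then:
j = 1/2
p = 1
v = -2/3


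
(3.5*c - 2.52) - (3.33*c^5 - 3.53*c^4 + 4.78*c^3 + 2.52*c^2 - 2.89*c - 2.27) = -3.33*c^5 + 3.53*c^4 - 4.78*c^3 - 2.52*c^2 + 6.39*c - 0.25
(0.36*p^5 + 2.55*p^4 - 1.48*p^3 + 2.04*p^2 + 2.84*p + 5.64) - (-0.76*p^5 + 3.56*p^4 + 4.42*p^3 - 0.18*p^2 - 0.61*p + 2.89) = 1.12*p^5 - 1.01*p^4 - 5.9*p^3 + 2.22*p^2 + 3.45*p + 2.75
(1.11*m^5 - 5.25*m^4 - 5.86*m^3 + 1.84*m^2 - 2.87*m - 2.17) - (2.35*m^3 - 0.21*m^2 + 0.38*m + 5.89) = 1.11*m^5 - 5.25*m^4 - 8.21*m^3 + 2.05*m^2 - 3.25*m - 8.06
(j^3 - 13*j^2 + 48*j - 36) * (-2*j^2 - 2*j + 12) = -2*j^5 + 24*j^4 - 58*j^3 - 180*j^2 + 648*j - 432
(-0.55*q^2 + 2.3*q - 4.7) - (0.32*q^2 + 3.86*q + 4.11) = -0.87*q^2 - 1.56*q - 8.81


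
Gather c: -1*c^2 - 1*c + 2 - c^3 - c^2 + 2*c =-c^3 - 2*c^2 + c + 2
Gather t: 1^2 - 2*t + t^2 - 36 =t^2 - 2*t - 35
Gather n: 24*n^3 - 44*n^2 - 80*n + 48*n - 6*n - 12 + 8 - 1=24*n^3 - 44*n^2 - 38*n - 5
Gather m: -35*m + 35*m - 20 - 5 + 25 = 0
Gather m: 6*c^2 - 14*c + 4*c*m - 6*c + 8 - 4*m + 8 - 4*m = 6*c^2 - 20*c + m*(4*c - 8) + 16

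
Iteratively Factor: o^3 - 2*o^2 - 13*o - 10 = (o + 1)*(o^2 - 3*o - 10) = (o + 1)*(o + 2)*(o - 5)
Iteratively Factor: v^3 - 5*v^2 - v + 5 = (v - 5)*(v^2 - 1) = (v - 5)*(v - 1)*(v + 1)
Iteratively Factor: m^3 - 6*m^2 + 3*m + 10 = (m - 2)*(m^2 - 4*m - 5) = (m - 5)*(m - 2)*(m + 1)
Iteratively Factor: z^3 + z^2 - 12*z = (z - 3)*(z^2 + 4*z) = (z - 3)*(z + 4)*(z)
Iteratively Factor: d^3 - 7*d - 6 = (d - 3)*(d^2 + 3*d + 2) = (d - 3)*(d + 2)*(d + 1)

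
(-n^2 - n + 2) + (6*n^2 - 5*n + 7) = 5*n^2 - 6*n + 9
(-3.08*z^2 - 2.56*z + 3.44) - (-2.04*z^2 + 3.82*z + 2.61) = -1.04*z^2 - 6.38*z + 0.83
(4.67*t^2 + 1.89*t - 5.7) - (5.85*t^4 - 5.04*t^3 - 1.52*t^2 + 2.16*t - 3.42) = -5.85*t^4 + 5.04*t^3 + 6.19*t^2 - 0.27*t - 2.28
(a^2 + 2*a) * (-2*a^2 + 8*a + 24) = -2*a^4 + 4*a^3 + 40*a^2 + 48*a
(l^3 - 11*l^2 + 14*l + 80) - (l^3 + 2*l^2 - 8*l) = -13*l^2 + 22*l + 80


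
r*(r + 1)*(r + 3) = r^3 + 4*r^2 + 3*r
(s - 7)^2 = s^2 - 14*s + 49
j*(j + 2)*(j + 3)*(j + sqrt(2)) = j^4 + sqrt(2)*j^3 + 5*j^3 + 6*j^2 + 5*sqrt(2)*j^2 + 6*sqrt(2)*j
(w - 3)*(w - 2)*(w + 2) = w^3 - 3*w^2 - 4*w + 12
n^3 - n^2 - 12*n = n*(n - 4)*(n + 3)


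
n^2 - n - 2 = (n - 2)*(n + 1)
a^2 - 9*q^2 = (a - 3*q)*(a + 3*q)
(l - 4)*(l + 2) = l^2 - 2*l - 8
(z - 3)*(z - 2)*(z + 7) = z^3 + 2*z^2 - 29*z + 42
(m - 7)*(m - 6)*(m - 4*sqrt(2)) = m^3 - 13*m^2 - 4*sqrt(2)*m^2 + 42*m + 52*sqrt(2)*m - 168*sqrt(2)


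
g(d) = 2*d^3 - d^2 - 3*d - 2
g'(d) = 6*d^2 - 2*d - 3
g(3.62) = 68.91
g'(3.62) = 68.39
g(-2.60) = -36.11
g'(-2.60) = 42.76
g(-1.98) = -15.51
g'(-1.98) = 24.48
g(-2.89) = -49.96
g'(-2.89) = 52.89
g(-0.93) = -1.68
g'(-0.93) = 4.05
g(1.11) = -3.83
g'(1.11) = 2.17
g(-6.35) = -535.37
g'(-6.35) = 251.64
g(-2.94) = -52.65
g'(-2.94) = 54.74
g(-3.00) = -56.00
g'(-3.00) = 57.00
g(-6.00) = -452.00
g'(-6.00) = 225.00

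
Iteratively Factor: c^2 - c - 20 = (c + 4)*(c - 5)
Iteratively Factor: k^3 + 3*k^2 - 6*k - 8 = (k + 1)*(k^2 + 2*k - 8) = (k + 1)*(k + 4)*(k - 2)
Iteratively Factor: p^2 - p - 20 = (p + 4)*(p - 5)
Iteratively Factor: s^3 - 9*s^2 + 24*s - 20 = (s - 2)*(s^2 - 7*s + 10) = (s - 2)^2*(s - 5)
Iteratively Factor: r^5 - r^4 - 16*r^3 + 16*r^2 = (r)*(r^4 - r^3 - 16*r^2 + 16*r) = r*(r - 4)*(r^3 + 3*r^2 - 4*r) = r*(r - 4)*(r + 4)*(r^2 - r) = r^2*(r - 4)*(r + 4)*(r - 1)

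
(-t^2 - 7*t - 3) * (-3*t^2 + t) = 3*t^4 + 20*t^3 + 2*t^2 - 3*t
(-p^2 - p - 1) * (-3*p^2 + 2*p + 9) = 3*p^4 + p^3 - 8*p^2 - 11*p - 9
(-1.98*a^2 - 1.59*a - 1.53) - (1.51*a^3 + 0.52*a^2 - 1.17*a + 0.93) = -1.51*a^3 - 2.5*a^2 - 0.42*a - 2.46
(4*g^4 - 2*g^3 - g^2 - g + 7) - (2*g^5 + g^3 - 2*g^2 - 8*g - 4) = -2*g^5 + 4*g^4 - 3*g^3 + g^2 + 7*g + 11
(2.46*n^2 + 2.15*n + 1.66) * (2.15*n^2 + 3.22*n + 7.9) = 5.289*n^4 + 12.5437*n^3 + 29.926*n^2 + 22.3302*n + 13.114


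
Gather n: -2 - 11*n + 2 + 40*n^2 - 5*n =40*n^2 - 16*n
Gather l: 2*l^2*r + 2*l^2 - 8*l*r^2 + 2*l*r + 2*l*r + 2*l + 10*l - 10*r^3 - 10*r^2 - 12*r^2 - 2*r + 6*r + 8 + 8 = l^2*(2*r + 2) + l*(-8*r^2 + 4*r + 12) - 10*r^3 - 22*r^2 + 4*r + 16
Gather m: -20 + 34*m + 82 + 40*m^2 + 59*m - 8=40*m^2 + 93*m + 54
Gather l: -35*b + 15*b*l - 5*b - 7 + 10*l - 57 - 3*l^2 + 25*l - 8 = -40*b - 3*l^2 + l*(15*b + 35) - 72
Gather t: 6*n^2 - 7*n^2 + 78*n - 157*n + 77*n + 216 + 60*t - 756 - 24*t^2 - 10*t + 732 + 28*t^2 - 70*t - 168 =-n^2 - 2*n + 4*t^2 - 20*t + 24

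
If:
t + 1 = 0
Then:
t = -1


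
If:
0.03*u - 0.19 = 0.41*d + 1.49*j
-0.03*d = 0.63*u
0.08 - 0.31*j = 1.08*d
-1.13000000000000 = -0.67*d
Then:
No Solution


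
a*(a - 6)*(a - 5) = a^3 - 11*a^2 + 30*a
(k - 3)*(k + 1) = k^2 - 2*k - 3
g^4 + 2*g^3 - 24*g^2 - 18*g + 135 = (g - 3)^2*(g + 3)*(g + 5)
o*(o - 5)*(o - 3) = o^3 - 8*o^2 + 15*o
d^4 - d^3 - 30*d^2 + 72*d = d*(d - 4)*(d - 3)*(d + 6)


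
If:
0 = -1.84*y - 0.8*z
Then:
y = -0.434782608695652*z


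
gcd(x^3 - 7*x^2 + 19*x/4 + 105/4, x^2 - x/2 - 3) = x + 3/2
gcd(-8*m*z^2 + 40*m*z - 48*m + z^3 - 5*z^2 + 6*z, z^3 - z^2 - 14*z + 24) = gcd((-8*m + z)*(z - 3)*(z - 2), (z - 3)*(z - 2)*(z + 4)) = z^2 - 5*z + 6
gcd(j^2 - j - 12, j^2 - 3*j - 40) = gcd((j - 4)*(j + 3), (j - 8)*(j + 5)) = 1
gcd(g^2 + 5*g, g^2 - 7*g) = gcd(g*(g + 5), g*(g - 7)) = g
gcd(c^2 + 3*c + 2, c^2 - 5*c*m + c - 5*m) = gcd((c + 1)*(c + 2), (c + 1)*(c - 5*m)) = c + 1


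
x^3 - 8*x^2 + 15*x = x*(x - 5)*(x - 3)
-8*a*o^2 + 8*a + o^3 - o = (-8*a + o)*(o - 1)*(o + 1)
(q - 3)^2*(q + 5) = q^3 - q^2 - 21*q + 45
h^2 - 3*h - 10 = (h - 5)*(h + 2)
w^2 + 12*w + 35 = (w + 5)*(w + 7)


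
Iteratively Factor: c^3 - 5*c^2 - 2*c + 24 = (c + 2)*(c^2 - 7*c + 12) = (c - 3)*(c + 2)*(c - 4)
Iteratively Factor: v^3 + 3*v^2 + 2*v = (v + 1)*(v^2 + 2*v) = (v + 1)*(v + 2)*(v)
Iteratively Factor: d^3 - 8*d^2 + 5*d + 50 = (d - 5)*(d^2 - 3*d - 10) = (d - 5)*(d + 2)*(d - 5)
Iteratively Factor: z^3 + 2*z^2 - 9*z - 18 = (z - 3)*(z^2 + 5*z + 6) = (z - 3)*(z + 3)*(z + 2)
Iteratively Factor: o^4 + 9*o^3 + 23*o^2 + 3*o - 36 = (o + 3)*(o^3 + 6*o^2 + 5*o - 12) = (o + 3)^2*(o^2 + 3*o - 4) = (o + 3)^2*(o + 4)*(o - 1)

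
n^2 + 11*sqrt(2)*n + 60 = (n + 5*sqrt(2))*(n + 6*sqrt(2))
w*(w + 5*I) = w^2 + 5*I*w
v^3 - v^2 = v^2*(v - 1)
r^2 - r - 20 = (r - 5)*(r + 4)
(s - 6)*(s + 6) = s^2 - 36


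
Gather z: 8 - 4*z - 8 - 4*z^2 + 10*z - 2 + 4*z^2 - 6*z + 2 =0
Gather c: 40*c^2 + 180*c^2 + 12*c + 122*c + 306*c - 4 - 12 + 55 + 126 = 220*c^2 + 440*c + 165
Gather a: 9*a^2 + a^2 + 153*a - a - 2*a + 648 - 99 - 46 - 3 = 10*a^2 + 150*a + 500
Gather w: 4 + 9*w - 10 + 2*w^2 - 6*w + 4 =2*w^2 + 3*w - 2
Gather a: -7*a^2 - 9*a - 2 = -7*a^2 - 9*a - 2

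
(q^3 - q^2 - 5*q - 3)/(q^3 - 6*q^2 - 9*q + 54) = (q^2 + 2*q + 1)/(q^2 - 3*q - 18)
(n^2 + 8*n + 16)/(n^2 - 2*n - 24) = (n + 4)/(n - 6)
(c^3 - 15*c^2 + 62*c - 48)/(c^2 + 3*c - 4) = (c^2 - 14*c + 48)/(c + 4)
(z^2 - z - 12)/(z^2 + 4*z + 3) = (z - 4)/(z + 1)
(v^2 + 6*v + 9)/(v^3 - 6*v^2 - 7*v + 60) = (v + 3)/(v^2 - 9*v + 20)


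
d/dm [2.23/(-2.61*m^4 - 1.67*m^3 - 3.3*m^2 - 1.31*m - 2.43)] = (23.2812*m^3 + 11.1723*m^2 + 14.718*m + 2.9213)/(2.61*m^4 + 1.67*m^3 + 3.3*m^2 + 1.31*m + 2.43)^2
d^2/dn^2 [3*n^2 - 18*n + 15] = 6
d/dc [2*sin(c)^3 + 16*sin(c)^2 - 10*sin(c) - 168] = 2*(3*sin(c)^2 + 16*sin(c) - 5)*cos(c)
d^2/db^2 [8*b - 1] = 0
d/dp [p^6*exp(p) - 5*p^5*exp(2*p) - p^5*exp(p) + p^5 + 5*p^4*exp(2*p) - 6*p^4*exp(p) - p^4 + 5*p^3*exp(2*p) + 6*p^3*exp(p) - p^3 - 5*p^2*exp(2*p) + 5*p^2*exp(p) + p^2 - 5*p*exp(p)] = p^6*exp(p) - 10*p^5*exp(2*p) + 5*p^5*exp(p) - 15*p^4*exp(2*p) - 11*p^4*exp(p) + 5*p^4 + 30*p^3*exp(2*p) - 18*p^3*exp(p) - 4*p^3 + 5*p^2*exp(2*p) + 23*p^2*exp(p) - 3*p^2 - 10*p*exp(2*p) + 5*p*exp(p) + 2*p - 5*exp(p)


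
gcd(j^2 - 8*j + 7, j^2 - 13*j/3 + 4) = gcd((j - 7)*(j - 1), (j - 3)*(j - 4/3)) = 1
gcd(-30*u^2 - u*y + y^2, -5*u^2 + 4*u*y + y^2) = 5*u + y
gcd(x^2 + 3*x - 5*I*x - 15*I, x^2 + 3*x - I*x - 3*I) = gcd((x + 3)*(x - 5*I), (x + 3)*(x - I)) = x + 3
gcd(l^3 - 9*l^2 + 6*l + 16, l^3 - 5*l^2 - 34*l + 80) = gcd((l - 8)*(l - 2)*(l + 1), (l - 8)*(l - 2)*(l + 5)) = l^2 - 10*l + 16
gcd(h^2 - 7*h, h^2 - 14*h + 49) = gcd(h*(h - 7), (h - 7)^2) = h - 7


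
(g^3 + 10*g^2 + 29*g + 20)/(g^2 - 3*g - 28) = (g^2 + 6*g + 5)/(g - 7)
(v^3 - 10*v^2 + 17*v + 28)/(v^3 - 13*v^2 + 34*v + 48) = (v^2 - 11*v + 28)/(v^2 - 14*v + 48)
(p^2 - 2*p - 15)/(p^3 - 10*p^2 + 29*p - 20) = (p + 3)/(p^2 - 5*p + 4)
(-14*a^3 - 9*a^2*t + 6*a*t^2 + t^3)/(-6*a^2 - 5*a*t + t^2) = (-14*a^2 + 5*a*t + t^2)/(-6*a + t)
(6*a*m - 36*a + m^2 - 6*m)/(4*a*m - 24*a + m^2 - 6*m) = (6*a + m)/(4*a + m)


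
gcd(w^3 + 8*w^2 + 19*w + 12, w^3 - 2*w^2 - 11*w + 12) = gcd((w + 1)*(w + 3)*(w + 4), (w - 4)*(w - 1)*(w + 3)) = w + 3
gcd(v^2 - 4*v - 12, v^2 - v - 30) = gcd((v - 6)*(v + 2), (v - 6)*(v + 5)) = v - 6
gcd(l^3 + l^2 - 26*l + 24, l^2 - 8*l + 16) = l - 4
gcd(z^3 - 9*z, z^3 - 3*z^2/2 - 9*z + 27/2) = z^2 - 9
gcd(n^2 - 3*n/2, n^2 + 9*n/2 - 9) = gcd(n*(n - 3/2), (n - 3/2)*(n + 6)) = n - 3/2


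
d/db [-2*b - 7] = -2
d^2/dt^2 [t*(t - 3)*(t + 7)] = 6*t + 8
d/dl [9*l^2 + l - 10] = 18*l + 1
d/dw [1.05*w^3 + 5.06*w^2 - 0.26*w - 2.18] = 3.15*w^2 + 10.12*w - 0.26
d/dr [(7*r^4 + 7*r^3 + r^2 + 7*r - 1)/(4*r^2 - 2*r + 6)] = (28*r^5 - 7*r^4 + 70*r^3 + 48*r^2 + 10*r + 20)/(2*(4*r^4 - 4*r^3 + 13*r^2 - 6*r + 9))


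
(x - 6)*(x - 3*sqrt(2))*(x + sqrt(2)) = x^3 - 6*x^2 - 2*sqrt(2)*x^2 - 6*x + 12*sqrt(2)*x + 36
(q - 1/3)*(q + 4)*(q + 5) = q^3 + 26*q^2/3 + 17*q - 20/3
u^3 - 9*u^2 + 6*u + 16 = (u - 8)*(u - 2)*(u + 1)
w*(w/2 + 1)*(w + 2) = w^3/2 + 2*w^2 + 2*w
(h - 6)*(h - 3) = h^2 - 9*h + 18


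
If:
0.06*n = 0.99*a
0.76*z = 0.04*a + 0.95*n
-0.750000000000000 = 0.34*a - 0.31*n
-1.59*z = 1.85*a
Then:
No Solution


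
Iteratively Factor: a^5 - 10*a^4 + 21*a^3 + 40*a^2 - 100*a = (a + 2)*(a^4 - 12*a^3 + 45*a^2 - 50*a) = (a - 5)*(a + 2)*(a^3 - 7*a^2 + 10*a) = a*(a - 5)*(a + 2)*(a^2 - 7*a + 10) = a*(a - 5)^2*(a + 2)*(a - 2)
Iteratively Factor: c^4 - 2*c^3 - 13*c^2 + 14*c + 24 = (c - 2)*(c^3 - 13*c - 12) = (c - 4)*(c - 2)*(c^2 + 4*c + 3) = (c - 4)*(c - 2)*(c + 1)*(c + 3)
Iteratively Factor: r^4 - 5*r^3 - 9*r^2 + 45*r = (r)*(r^3 - 5*r^2 - 9*r + 45) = r*(r + 3)*(r^2 - 8*r + 15) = r*(r - 3)*(r + 3)*(r - 5)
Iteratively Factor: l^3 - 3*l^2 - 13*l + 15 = (l - 5)*(l^2 + 2*l - 3) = (l - 5)*(l - 1)*(l + 3)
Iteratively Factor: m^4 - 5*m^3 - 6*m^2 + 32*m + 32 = (m + 2)*(m^3 - 7*m^2 + 8*m + 16) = (m + 1)*(m + 2)*(m^2 - 8*m + 16) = (m - 4)*(m + 1)*(m + 2)*(m - 4)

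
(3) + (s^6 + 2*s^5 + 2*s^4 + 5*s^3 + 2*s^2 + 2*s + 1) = s^6 + 2*s^5 + 2*s^4 + 5*s^3 + 2*s^2 + 2*s + 4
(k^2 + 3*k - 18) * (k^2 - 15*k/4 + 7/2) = k^4 - 3*k^3/4 - 103*k^2/4 + 78*k - 63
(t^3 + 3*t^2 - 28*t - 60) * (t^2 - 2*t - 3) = t^5 + t^4 - 37*t^3 - 13*t^2 + 204*t + 180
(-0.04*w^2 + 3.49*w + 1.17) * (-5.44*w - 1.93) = 0.2176*w^3 - 18.9084*w^2 - 13.1005*w - 2.2581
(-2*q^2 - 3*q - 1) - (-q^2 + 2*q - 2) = -q^2 - 5*q + 1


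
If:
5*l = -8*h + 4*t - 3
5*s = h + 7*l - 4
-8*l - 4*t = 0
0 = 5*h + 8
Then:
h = -8/5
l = 49/65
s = -21/325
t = -98/65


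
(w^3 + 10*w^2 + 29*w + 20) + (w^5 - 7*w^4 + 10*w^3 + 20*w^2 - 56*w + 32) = w^5 - 7*w^4 + 11*w^3 + 30*w^2 - 27*w + 52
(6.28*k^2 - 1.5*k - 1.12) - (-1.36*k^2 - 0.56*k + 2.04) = 7.64*k^2 - 0.94*k - 3.16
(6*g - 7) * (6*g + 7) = 36*g^2 - 49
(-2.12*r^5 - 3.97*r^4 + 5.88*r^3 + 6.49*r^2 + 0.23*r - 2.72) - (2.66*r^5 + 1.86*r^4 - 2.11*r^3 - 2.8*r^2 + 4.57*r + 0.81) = -4.78*r^5 - 5.83*r^4 + 7.99*r^3 + 9.29*r^2 - 4.34*r - 3.53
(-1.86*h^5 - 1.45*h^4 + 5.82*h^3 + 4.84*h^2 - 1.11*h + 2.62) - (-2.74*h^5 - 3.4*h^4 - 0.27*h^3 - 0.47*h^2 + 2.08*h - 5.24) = 0.88*h^5 + 1.95*h^4 + 6.09*h^3 + 5.31*h^2 - 3.19*h + 7.86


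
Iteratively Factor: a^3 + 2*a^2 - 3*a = (a + 3)*(a^2 - a) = (a - 1)*(a + 3)*(a)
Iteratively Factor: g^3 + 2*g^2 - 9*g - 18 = (g + 3)*(g^2 - g - 6) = (g + 2)*(g + 3)*(g - 3)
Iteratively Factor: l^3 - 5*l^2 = (l)*(l^2 - 5*l) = l*(l - 5)*(l)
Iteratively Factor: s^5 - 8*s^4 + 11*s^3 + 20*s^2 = (s - 5)*(s^4 - 3*s^3 - 4*s^2) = (s - 5)*(s - 4)*(s^3 + s^2) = s*(s - 5)*(s - 4)*(s^2 + s) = s*(s - 5)*(s - 4)*(s + 1)*(s)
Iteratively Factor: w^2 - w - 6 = (w + 2)*(w - 3)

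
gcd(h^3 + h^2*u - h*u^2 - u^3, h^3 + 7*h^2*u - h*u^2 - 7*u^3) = -h^2 + u^2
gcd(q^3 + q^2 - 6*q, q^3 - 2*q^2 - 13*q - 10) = 1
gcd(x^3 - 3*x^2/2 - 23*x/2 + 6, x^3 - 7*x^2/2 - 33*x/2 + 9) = x^2 + 5*x/2 - 3/2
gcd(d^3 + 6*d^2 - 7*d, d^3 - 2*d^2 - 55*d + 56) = d^2 + 6*d - 7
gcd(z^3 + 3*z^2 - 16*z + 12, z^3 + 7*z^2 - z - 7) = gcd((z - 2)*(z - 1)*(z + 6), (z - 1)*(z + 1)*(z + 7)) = z - 1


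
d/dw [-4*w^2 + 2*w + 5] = 2 - 8*w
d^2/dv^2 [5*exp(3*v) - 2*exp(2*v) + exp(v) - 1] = (45*exp(2*v) - 8*exp(v) + 1)*exp(v)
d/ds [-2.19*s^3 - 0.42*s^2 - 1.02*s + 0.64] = -6.57*s^2 - 0.84*s - 1.02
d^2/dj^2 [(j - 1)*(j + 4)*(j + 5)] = 6*j + 16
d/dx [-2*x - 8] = -2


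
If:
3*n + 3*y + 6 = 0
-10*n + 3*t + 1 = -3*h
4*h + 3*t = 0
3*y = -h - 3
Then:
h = 33/13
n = -2/13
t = -44/13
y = -24/13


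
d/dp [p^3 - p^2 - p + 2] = 3*p^2 - 2*p - 1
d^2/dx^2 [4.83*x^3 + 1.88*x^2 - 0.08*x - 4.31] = 28.98*x + 3.76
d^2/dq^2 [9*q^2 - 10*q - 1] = 18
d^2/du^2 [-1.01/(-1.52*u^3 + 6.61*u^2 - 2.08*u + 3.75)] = ((13.3522 - 9.2112*u)*(1.52*u^3 - 6.61*u^2 + 2.08*u - 3.75) + 1.01*(4.56*u^2 - 13.22*u + 2.08)*(9.12*u^2 - 26.44*u + 4.16))/(1.52*u^3 - 6.61*u^2 + 2.08*u - 3.75)^3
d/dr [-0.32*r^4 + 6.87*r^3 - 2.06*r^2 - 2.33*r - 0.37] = -1.28*r^3 + 20.61*r^2 - 4.12*r - 2.33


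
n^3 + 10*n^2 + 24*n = n*(n + 4)*(n + 6)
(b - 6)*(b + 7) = b^2 + b - 42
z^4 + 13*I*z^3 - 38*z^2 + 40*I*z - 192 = (z - 2*I)*(z + 3*I)*(z + 4*I)*(z + 8*I)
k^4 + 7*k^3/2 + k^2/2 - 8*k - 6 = (k - 3/2)*(k + 1)*(k + 2)^2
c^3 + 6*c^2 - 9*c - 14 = (c - 2)*(c + 1)*(c + 7)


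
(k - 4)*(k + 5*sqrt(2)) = k^2 - 4*k + 5*sqrt(2)*k - 20*sqrt(2)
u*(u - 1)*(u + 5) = u^3 + 4*u^2 - 5*u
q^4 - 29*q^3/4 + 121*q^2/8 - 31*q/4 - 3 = (q - 4)*(q - 2)*(q - 3/2)*(q + 1/4)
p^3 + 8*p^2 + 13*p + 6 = (p + 1)^2*(p + 6)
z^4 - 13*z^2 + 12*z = z*(z - 3)*(z - 1)*(z + 4)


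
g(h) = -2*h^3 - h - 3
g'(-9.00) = -487.00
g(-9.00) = 1464.00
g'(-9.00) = -487.00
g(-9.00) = 1464.00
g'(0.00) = -1.00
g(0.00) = -3.00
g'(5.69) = -195.26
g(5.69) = -377.13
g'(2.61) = -41.87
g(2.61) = -41.17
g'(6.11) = -224.99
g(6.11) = -465.31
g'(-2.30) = -32.74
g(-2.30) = 23.63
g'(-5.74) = -198.69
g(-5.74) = 380.98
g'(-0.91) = -5.97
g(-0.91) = -0.58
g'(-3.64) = -80.50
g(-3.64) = 97.10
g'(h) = -6*h^2 - 1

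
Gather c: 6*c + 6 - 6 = 6*c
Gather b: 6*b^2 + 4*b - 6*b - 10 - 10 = 6*b^2 - 2*b - 20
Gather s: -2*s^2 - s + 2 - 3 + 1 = -2*s^2 - s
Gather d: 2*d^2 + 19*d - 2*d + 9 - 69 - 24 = 2*d^2 + 17*d - 84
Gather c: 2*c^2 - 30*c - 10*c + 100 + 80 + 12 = 2*c^2 - 40*c + 192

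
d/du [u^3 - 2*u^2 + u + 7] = 3*u^2 - 4*u + 1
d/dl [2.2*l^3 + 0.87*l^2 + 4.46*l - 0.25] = 6.6*l^2 + 1.74*l + 4.46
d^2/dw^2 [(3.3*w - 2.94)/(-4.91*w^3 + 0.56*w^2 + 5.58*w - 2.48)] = (-477.34038*w^5 + 904.975848*w^4 - 312.236424*w^3 + 4.43599200000017*w^2 - 187.17552*w + 99.914736)/(118.370771*w^9 - 40.501608*w^8 - 398.950266*w^7 + 271.245256*w^6 + 412.47546*w^5 - 457.655232*w^4 - 36.648696*w^3 + 221.322144*w^2 - 102.957696*w + 15.252992)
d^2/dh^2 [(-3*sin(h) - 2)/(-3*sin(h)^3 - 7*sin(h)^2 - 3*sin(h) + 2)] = (-108*sin(h)^7 - 351*sin(h)^6 - 339*sin(h)^5 - 5*sin(h)^4 + 426*sin(h)^3 + 764*sin(h)^2 + 552*sin(h) + 128)/(3*sin(h)^3 + 7*sin(h)^2 + 3*sin(h) - 2)^3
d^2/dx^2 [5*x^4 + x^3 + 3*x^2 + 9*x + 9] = 60*x^2 + 6*x + 6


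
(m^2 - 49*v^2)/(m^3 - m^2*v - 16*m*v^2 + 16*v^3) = (m^2 - 49*v^2)/(m^3 - m^2*v - 16*m*v^2 + 16*v^3)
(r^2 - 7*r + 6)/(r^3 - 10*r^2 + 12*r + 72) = (r - 1)/(r^2 - 4*r - 12)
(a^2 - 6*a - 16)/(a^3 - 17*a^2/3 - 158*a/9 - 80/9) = 9*(a + 2)/(9*a^2 + 21*a + 10)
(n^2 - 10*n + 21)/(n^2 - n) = (n^2 - 10*n + 21)/(n*(n - 1))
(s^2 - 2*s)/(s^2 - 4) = s/(s + 2)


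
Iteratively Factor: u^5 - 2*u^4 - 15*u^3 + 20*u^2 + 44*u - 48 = (u - 4)*(u^4 + 2*u^3 - 7*u^2 - 8*u + 12) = (u - 4)*(u - 1)*(u^3 + 3*u^2 - 4*u - 12) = (u - 4)*(u - 2)*(u - 1)*(u^2 + 5*u + 6) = (u - 4)*(u - 2)*(u - 1)*(u + 3)*(u + 2)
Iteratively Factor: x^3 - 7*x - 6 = (x - 3)*(x^2 + 3*x + 2) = (x - 3)*(x + 2)*(x + 1)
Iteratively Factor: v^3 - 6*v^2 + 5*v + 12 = (v + 1)*(v^2 - 7*v + 12) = (v - 3)*(v + 1)*(v - 4)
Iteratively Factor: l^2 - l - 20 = (l - 5)*(l + 4)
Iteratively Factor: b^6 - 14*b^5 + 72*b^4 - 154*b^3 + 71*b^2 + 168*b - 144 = (b - 3)*(b^5 - 11*b^4 + 39*b^3 - 37*b^2 - 40*b + 48) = (b - 3)*(b - 1)*(b^4 - 10*b^3 + 29*b^2 - 8*b - 48) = (b - 3)^2*(b - 1)*(b^3 - 7*b^2 + 8*b + 16) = (b - 4)*(b - 3)^2*(b - 1)*(b^2 - 3*b - 4) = (b - 4)^2*(b - 3)^2*(b - 1)*(b + 1)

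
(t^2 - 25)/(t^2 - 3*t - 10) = (t + 5)/(t + 2)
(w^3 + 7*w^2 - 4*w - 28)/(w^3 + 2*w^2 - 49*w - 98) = (w - 2)/(w - 7)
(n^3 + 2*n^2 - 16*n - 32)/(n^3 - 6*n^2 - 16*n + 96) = (n + 2)/(n - 6)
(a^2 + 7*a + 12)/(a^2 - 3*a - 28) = (a + 3)/(a - 7)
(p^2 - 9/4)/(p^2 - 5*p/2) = (4*p^2 - 9)/(2*p*(2*p - 5))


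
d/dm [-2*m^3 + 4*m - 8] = 4 - 6*m^2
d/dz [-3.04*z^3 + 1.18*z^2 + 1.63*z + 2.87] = -9.12*z^2 + 2.36*z + 1.63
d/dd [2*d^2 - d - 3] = 4*d - 1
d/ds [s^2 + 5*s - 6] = 2*s + 5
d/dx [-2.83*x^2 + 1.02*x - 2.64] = 1.02 - 5.66*x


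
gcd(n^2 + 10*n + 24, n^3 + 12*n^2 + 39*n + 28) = n + 4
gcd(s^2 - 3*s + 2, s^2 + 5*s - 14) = s - 2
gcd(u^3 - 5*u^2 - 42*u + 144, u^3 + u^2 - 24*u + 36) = u^2 + 3*u - 18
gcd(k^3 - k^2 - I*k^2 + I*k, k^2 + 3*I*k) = k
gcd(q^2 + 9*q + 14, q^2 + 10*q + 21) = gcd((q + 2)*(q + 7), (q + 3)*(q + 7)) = q + 7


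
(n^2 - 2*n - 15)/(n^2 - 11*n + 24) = (n^2 - 2*n - 15)/(n^2 - 11*n + 24)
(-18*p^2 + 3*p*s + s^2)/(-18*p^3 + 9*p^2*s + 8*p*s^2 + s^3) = (3*p - s)/(3*p^2 - 2*p*s - s^2)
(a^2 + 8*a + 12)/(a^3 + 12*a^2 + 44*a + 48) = 1/(a + 4)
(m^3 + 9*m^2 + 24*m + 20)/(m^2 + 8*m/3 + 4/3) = 3*(m^2 + 7*m + 10)/(3*m + 2)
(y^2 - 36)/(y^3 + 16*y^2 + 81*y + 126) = (y - 6)/(y^2 + 10*y + 21)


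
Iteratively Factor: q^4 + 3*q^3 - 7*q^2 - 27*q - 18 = (q + 3)*(q^3 - 7*q - 6) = (q - 3)*(q + 3)*(q^2 + 3*q + 2) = (q - 3)*(q + 1)*(q + 3)*(q + 2)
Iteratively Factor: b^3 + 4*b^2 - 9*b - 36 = (b - 3)*(b^2 + 7*b + 12) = (b - 3)*(b + 3)*(b + 4)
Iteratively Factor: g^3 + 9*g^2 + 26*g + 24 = (g + 3)*(g^2 + 6*g + 8) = (g + 2)*(g + 3)*(g + 4)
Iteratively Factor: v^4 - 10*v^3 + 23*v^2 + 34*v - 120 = (v - 4)*(v^3 - 6*v^2 - v + 30) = (v - 4)*(v - 3)*(v^2 - 3*v - 10) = (v - 5)*(v - 4)*(v - 3)*(v + 2)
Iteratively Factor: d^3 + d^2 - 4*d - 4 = (d - 2)*(d^2 + 3*d + 2) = (d - 2)*(d + 1)*(d + 2)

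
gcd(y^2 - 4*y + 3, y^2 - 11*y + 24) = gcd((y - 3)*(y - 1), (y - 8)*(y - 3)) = y - 3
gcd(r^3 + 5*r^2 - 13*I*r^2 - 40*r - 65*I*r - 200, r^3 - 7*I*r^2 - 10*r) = r - 5*I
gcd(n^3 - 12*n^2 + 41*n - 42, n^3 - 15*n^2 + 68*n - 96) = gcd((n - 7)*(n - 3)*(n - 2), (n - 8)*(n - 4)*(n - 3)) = n - 3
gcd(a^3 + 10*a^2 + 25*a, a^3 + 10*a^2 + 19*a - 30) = a + 5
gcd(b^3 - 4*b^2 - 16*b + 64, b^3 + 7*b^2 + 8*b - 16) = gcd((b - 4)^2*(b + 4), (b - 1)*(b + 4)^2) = b + 4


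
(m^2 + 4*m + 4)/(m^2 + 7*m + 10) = (m + 2)/(m + 5)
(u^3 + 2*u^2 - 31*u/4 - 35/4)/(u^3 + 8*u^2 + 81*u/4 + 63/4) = (2*u^2 - 3*u - 5)/(2*u^2 + 9*u + 9)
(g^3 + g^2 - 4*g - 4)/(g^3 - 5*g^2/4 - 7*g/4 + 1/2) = 4*(g + 2)/(4*g - 1)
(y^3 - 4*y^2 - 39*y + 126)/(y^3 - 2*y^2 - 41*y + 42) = (y - 3)/(y - 1)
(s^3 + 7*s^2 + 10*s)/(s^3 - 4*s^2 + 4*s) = (s^2 + 7*s + 10)/(s^2 - 4*s + 4)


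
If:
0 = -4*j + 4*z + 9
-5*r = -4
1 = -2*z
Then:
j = 7/4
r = 4/5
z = -1/2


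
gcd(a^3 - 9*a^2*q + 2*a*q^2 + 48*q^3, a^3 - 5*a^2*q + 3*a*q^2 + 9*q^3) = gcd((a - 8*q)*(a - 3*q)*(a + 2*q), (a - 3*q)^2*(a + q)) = -a + 3*q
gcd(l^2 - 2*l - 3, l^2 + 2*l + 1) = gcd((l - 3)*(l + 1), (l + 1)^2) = l + 1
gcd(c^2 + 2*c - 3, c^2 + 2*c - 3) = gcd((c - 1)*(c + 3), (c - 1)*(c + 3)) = c^2 + 2*c - 3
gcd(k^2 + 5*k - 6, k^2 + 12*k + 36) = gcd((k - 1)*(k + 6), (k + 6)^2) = k + 6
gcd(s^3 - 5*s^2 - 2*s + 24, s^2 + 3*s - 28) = s - 4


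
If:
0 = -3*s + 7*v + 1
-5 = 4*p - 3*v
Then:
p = 3*v/4 - 5/4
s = 7*v/3 + 1/3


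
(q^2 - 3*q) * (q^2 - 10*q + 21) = q^4 - 13*q^3 + 51*q^2 - 63*q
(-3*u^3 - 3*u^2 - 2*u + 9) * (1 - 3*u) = 9*u^4 + 6*u^3 + 3*u^2 - 29*u + 9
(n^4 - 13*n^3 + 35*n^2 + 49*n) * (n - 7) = n^5 - 20*n^4 + 126*n^3 - 196*n^2 - 343*n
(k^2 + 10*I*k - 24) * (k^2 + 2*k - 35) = k^4 + 2*k^3 + 10*I*k^3 - 59*k^2 + 20*I*k^2 - 48*k - 350*I*k + 840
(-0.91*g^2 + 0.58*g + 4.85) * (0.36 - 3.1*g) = 2.821*g^3 - 2.1256*g^2 - 14.8262*g + 1.746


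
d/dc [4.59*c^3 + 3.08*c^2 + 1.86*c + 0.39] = 13.77*c^2 + 6.16*c + 1.86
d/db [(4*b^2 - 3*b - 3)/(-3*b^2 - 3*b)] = (-7*b^2 - 6*b - 3)/(3*b^2*(b^2 + 2*b + 1))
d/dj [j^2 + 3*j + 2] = 2*j + 3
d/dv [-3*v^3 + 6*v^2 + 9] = 3*v*(4 - 3*v)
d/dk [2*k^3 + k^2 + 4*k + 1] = 6*k^2 + 2*k + 4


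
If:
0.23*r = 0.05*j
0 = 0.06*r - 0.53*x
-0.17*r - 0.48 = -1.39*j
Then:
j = 0.35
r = 0.08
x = 0.01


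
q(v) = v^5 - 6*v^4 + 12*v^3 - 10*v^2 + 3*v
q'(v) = 5*v^4 - 24*v^3 + 36*v^2 - 20*v + 3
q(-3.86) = -3039.63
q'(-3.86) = 3106.87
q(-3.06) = -1241.00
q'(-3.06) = 1527.34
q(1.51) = -0.30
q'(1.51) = -1.75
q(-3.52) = -2119.36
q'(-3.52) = 2333.81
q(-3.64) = -2414.48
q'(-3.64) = 2588.03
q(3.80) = 66.73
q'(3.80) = 172.48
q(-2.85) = -951.44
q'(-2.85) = 1237.86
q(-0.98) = -30.28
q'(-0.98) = 84.37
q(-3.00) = -1152.00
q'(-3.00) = 1440.00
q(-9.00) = -108000.00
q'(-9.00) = 53400.00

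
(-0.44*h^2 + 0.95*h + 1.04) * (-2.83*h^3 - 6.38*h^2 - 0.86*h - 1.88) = 1.2452*h^5 + 0.1187*h^4 - 8.6258*h^3 - 6.625*h^2 - 2.6804*h - 1.9552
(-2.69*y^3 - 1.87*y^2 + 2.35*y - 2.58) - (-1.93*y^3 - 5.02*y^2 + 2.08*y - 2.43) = -0.76*y^3 + 3.15*y^2 + 0.27*y - 0.15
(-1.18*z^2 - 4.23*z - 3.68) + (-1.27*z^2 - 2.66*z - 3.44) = -2.45*z^2 - 6.89*z - 7.12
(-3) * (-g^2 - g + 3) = 3*g^2 + 3*g - 9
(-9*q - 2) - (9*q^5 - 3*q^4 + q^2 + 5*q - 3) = -9*q^5 + 3*q^4 - q^2 - 14*q + 1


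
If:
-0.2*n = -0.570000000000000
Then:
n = 2.85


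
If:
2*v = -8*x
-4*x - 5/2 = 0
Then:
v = 5/2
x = -5/8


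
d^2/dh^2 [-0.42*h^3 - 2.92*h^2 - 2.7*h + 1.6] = -2.52*h - 5.84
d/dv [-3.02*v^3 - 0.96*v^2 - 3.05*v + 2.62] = -9.06*v^2 - 1.92*v - 3.05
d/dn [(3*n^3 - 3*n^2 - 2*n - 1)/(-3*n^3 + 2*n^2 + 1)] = (-3*n^4 - 12*n^3 + 4*n^2 - 2*n - 2)/(9*n^6 - 12*n^5 + 4*n^4 - 6*n^3 + 4*n^2 + 1)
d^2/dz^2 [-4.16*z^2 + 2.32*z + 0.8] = -8.32000000000000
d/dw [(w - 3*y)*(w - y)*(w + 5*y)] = 3*w^2 + 2*w*y - 17*y^2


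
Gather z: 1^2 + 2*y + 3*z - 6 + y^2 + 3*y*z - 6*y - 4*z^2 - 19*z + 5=y^2 - 4*y - 4*z^2 + z*(3*y - 16)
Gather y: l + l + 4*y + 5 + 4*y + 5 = 2*l + 8*y + 10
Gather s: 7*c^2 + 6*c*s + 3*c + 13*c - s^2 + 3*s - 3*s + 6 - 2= 7*c^2 + 6*c*s + 16*c - s^2 + 4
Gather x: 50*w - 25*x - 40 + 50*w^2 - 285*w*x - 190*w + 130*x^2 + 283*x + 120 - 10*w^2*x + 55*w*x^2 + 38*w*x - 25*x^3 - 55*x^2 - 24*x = 50*w^2 - 140*w - 25*x^3 + x^2*(55*w + 75) + x*(-10*w^2 - 247*w + 234) + 80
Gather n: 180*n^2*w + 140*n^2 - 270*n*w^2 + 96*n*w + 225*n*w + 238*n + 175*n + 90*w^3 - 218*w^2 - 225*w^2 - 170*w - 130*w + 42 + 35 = n^2*(180*w + 140) + n*(-270*w^2 + 321*w + 413) + 90*w^3 - 443*w^2 - 300*w + 77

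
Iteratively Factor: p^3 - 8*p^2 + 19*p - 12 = (p - 1)*(p^2 - 7*p + 12) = (p - 4)*(p - 1)*(p - 3)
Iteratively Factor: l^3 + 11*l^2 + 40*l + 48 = (l + 3)*(l^2 + 8*l + 16) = (l + 3)*(l + 4)*(l + 4)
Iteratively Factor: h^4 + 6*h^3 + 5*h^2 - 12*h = (h + 3)*(h^3 + 3*h^2 - 4*h) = (h - 1)*(h + 3)*(h^2 + 4*h) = (h - 1)*(h + 3)*(h + 4)*(h)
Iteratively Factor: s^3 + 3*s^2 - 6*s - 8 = (s + 1)*(s^2 + 2*s - 8) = (s - 2)*(s + 1)*(s + 4)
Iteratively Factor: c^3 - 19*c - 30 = (c + 3)*(c^2 - 3*c - 10) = (c - 5)*(c + 3)*(c + 2)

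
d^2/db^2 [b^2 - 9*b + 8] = 2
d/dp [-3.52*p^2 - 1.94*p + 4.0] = -7.04*p - 1.94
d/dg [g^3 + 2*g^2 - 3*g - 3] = 3*g^2 + 4*g - 3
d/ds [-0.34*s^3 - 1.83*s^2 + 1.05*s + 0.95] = -1.02*s^2 - 3.66*s + 1.05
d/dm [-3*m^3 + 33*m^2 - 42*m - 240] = -9*m^2 + 66*m - 42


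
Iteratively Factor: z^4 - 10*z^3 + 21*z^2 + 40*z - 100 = (z - 2)*(z^3 - 8*z^2 + 5*z + 50) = (z - 5)*(z - 2)*(z^2 - 3*z - 10) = (z - 5)^2*(z - 2)*(z + 2)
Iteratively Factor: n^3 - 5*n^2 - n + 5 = (n - 5)*(n^2 - 1) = (n - 5)*(n - 1)*(n + 1)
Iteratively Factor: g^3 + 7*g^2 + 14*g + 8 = (g + 1)*(g^2 + 6*g + 8) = (g + 1)*(g + 4)*(g + 2)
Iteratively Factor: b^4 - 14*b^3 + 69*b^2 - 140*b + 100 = (b - 5)*(b^3 - 9*b^2 + 24*b - 20) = (b - 5)*(b - 2)*(b^2 - 7*b + 10) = (b - 5)*(b - 2)^2*(b - 5)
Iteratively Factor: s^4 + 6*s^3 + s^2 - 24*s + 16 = (s + 4)*(s^3 + 2*s^2 - 7*s + 4) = (s + 4)^2*(s^2 - 2*s + 1) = (s - 1)*(s + 4)^2*(s - 1)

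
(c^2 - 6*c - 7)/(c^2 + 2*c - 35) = (c^2 - 6*c - 7)/(c^2 + 2*c - 35)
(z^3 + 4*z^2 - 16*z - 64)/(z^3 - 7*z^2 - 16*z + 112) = (z + 4)/(z - 7)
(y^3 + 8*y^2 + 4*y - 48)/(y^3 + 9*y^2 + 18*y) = (y^2 + 2*y - 8)/(y*(y + 3))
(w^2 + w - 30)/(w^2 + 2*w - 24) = (w - 5)/(w - 4)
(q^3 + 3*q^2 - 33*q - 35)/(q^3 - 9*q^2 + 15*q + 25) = (q + 7)/(q - 5)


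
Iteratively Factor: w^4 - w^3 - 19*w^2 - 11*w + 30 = (w - 5)*(w^3 + 4*w^2 + w - 6) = (w - 5)*(w + 3)*(w^2 + w - 2) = (w - 5)*(w + 2)*(w + 3)*(w - 1)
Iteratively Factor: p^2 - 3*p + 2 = (p - 2)*(p - 1)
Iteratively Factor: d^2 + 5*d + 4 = (d + 1)*(d + 4)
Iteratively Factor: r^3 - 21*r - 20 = (r + 1)*(r^2 - r - 20) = (r - 5)*(r + 1)*(r + 4)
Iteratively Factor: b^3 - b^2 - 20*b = (b + 4)*(b^2 - 5*b) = (b - 5)*(b + 4)*(b)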